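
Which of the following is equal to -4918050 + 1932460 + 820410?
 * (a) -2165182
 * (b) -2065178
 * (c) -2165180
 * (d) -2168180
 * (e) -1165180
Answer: c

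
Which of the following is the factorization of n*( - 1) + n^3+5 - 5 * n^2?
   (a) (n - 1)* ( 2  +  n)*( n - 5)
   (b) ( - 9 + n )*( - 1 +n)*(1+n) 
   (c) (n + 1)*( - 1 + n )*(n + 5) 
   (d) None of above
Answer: d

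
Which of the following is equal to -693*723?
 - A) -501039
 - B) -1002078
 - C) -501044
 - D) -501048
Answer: A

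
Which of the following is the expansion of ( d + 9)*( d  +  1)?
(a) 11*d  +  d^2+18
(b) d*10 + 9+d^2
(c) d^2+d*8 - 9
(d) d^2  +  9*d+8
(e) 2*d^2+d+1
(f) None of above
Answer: b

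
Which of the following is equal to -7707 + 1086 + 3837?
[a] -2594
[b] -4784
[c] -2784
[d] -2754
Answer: c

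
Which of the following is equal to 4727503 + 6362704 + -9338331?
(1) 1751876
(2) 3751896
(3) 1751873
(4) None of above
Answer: 1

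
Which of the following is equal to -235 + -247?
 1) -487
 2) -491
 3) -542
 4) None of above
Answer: 4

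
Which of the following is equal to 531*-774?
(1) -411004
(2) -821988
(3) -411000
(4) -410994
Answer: 4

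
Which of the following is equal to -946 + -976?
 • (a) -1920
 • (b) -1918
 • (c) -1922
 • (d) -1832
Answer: c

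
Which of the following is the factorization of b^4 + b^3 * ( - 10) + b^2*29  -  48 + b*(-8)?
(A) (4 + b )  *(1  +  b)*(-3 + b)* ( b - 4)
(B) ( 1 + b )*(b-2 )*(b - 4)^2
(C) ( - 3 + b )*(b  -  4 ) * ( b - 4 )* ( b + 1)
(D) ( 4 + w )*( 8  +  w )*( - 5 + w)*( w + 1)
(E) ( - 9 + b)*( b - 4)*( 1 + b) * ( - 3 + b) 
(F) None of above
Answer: C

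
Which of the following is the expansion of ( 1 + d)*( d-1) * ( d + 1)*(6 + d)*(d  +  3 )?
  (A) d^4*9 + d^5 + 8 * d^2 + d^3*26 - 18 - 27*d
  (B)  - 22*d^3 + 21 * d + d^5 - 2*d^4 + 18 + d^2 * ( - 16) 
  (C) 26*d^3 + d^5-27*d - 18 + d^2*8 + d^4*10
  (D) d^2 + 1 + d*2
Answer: C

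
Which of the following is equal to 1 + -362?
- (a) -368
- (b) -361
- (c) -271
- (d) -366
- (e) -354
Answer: b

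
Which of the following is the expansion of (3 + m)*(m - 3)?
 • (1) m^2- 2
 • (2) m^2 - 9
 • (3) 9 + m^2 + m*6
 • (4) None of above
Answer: 2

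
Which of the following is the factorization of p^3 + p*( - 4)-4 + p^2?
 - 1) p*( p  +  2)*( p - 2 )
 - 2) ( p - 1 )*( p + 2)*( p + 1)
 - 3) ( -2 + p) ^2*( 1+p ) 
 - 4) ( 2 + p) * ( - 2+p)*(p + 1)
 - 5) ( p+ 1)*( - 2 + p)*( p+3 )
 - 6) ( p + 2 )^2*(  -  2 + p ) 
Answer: 4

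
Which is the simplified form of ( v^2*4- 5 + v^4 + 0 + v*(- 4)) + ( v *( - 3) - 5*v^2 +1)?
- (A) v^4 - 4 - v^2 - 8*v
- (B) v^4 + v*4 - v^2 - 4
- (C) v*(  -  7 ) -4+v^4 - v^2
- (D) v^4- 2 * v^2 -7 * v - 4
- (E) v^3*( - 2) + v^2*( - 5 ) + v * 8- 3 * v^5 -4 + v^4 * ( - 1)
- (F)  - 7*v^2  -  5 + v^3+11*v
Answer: C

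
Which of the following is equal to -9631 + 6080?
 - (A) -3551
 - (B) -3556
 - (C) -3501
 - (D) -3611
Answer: A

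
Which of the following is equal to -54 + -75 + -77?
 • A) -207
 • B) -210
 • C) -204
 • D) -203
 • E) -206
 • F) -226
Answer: E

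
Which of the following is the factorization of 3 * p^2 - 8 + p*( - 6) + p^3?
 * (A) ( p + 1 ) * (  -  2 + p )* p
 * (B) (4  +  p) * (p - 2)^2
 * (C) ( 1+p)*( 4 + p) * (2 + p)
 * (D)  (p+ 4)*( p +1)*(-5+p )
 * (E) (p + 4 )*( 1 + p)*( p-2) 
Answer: E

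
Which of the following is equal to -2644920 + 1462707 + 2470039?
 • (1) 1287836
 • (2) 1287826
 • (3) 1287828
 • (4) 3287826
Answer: 2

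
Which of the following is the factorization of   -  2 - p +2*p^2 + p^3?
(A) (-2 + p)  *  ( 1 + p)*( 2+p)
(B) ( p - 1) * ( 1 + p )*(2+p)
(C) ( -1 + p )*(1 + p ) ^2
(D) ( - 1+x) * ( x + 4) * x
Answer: B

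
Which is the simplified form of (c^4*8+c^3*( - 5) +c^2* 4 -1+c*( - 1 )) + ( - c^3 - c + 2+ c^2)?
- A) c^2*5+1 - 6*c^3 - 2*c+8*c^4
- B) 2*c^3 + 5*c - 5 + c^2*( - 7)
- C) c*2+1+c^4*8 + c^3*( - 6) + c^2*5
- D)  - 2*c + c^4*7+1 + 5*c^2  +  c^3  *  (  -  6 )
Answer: A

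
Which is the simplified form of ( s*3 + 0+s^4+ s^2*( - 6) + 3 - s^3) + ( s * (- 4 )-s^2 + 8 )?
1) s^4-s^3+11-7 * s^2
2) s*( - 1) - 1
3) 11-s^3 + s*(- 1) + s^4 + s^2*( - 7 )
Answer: 3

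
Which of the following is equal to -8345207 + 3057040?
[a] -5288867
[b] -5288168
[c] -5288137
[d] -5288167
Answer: d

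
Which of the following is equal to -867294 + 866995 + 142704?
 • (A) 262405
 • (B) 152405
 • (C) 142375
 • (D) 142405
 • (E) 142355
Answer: D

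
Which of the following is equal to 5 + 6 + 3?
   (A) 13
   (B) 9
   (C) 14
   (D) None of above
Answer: C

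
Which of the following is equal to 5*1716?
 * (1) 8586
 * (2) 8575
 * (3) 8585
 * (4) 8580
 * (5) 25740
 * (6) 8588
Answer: 4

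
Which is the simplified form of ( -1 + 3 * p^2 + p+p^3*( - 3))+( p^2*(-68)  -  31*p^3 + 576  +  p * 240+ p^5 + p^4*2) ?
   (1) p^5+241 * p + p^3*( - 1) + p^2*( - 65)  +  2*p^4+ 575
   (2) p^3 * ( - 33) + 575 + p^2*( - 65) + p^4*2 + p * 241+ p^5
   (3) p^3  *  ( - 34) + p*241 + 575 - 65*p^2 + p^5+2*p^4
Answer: 3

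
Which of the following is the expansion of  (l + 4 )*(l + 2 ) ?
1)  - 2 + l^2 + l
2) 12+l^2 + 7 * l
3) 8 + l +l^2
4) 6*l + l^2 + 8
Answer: 4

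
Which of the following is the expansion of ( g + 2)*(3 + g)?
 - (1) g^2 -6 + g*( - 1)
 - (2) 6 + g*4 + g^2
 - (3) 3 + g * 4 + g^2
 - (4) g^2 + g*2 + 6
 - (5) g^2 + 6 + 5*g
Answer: 5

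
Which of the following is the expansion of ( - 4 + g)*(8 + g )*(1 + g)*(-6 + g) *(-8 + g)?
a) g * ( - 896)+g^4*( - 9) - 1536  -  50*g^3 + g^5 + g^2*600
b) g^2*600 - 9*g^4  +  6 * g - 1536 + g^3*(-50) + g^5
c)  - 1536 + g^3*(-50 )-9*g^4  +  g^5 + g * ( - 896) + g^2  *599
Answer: a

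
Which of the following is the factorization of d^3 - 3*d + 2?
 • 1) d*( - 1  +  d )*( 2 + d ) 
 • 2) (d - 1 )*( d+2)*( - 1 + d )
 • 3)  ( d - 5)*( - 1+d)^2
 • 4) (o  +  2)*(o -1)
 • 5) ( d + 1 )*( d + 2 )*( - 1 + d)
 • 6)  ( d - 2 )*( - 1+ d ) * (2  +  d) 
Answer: 2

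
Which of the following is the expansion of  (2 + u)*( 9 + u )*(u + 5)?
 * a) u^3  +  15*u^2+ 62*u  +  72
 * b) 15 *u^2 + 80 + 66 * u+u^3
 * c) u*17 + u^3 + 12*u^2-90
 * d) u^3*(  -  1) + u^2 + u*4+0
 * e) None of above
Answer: e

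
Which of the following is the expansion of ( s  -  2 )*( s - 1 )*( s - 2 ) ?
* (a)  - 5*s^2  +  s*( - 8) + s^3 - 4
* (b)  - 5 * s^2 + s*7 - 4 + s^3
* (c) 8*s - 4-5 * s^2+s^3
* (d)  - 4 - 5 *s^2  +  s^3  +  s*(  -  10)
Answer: c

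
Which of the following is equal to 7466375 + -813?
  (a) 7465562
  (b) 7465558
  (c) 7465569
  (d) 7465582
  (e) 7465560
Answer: a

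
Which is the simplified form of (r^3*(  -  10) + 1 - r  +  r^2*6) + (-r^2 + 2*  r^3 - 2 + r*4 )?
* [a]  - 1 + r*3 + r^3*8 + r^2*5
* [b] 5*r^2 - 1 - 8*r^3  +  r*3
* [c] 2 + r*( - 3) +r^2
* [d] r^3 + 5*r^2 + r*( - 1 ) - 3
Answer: b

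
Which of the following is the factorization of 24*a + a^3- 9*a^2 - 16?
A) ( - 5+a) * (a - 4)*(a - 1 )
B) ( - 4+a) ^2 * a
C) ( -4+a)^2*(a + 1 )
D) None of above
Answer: D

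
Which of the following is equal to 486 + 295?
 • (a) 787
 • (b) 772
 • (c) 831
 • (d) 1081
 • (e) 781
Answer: e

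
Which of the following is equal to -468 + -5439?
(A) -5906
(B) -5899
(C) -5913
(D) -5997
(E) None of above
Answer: E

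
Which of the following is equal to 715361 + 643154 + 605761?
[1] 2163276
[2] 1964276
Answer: 2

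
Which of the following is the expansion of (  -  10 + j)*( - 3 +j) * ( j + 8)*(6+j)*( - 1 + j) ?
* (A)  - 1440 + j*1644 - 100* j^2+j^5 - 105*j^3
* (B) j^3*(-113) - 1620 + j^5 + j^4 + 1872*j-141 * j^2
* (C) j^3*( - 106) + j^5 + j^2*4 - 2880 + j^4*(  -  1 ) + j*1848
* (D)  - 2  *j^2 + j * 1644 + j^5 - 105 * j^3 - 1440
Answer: A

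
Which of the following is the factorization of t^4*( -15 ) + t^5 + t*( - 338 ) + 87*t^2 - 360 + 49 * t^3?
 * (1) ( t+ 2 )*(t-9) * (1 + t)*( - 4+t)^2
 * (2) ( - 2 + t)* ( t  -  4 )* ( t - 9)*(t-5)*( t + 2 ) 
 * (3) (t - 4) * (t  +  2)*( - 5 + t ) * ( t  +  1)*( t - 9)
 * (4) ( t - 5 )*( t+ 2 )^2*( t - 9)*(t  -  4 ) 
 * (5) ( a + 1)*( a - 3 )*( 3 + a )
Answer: 3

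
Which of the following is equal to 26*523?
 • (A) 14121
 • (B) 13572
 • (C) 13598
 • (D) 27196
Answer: C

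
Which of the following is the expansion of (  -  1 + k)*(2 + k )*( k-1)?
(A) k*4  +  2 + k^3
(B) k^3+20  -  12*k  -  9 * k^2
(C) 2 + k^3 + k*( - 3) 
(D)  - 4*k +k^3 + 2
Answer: C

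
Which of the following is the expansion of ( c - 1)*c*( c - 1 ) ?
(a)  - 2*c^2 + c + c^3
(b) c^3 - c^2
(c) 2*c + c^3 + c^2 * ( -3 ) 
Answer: a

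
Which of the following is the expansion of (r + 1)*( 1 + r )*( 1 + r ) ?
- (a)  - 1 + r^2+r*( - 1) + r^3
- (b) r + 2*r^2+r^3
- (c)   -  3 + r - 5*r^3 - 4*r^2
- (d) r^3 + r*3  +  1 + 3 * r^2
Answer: d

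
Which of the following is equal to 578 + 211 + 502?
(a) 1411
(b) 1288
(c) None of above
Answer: c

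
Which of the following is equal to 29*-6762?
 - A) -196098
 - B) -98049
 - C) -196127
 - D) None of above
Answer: A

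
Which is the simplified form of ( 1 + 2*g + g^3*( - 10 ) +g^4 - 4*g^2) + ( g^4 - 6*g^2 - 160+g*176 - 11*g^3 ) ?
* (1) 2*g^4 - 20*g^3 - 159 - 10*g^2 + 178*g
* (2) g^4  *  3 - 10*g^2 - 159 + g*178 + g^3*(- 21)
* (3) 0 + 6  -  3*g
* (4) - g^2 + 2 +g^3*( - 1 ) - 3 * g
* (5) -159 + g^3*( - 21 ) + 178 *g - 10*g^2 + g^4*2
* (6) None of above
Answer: 5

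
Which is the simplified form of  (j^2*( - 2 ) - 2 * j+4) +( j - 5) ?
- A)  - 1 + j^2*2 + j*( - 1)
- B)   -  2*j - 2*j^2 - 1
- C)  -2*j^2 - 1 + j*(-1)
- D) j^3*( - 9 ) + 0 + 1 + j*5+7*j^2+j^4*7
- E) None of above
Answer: C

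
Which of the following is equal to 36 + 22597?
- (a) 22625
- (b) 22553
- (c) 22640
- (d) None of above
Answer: d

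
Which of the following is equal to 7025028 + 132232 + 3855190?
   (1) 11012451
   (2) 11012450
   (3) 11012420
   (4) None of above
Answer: 2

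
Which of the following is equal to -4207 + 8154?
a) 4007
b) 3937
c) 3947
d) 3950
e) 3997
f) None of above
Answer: c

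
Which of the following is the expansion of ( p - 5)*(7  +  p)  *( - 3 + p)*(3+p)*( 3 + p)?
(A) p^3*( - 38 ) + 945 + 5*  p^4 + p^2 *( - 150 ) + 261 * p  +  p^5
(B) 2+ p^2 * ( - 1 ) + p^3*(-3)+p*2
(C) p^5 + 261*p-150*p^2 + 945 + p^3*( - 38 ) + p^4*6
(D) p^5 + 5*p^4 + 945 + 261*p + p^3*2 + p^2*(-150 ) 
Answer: A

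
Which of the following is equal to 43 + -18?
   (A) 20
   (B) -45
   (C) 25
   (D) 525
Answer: C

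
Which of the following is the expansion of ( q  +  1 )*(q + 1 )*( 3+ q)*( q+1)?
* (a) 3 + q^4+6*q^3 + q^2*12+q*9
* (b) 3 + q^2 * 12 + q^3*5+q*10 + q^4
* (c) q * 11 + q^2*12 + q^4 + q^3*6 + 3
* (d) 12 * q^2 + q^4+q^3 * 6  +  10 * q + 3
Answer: d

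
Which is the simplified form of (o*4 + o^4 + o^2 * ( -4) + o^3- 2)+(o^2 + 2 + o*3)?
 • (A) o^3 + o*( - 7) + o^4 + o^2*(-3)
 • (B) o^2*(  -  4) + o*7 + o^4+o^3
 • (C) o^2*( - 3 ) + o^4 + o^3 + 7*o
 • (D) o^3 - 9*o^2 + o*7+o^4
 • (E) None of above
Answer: C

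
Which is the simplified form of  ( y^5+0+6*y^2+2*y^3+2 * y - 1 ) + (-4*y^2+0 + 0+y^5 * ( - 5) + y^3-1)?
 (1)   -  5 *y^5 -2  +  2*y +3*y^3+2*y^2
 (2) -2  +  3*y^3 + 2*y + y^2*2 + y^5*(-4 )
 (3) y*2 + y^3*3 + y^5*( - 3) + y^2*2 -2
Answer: 2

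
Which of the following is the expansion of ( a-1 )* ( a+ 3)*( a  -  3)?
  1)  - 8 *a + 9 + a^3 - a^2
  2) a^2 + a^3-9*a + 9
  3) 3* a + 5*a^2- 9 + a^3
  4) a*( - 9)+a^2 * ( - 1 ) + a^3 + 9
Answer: 4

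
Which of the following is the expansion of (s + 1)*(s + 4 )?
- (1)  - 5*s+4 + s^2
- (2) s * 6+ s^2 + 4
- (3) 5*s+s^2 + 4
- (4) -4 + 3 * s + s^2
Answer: 3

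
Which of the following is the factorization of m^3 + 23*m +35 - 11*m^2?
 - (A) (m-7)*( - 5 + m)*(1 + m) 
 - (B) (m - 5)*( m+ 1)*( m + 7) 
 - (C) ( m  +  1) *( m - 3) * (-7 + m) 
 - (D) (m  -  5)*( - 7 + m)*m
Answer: A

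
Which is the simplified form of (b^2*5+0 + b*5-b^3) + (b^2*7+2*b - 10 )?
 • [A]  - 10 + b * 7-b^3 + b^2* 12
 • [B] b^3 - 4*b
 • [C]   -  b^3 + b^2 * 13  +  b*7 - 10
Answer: A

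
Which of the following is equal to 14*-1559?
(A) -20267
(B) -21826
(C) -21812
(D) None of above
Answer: B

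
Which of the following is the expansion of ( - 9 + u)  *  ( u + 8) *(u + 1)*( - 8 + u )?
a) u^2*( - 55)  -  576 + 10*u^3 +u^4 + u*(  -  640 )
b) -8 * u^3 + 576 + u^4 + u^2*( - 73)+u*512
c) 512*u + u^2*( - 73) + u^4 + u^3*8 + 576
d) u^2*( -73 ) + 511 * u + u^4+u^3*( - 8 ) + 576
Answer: b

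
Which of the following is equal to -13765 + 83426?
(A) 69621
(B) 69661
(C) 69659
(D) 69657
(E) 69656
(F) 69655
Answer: B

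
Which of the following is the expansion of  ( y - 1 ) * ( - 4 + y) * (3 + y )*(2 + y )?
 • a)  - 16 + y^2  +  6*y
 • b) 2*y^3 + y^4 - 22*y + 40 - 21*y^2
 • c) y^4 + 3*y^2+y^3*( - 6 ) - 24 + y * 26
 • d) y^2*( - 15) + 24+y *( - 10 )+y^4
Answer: d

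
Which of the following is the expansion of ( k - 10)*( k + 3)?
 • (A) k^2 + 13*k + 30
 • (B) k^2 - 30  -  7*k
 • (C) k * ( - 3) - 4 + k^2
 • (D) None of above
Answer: B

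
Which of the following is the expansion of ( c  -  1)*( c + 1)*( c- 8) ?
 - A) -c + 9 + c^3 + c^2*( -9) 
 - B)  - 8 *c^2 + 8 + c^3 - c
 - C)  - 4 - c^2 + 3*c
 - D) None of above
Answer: B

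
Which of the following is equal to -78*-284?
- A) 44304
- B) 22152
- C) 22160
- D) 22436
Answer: B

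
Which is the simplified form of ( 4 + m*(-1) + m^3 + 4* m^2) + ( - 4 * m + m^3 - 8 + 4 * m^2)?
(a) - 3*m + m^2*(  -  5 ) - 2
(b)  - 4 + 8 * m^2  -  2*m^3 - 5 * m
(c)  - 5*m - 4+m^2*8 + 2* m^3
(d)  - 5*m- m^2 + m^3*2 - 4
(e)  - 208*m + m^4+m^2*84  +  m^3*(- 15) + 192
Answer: c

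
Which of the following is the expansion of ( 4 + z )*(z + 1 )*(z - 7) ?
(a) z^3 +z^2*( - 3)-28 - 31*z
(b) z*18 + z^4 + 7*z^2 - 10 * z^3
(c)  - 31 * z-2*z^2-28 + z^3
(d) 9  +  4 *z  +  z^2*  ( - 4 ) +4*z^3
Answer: c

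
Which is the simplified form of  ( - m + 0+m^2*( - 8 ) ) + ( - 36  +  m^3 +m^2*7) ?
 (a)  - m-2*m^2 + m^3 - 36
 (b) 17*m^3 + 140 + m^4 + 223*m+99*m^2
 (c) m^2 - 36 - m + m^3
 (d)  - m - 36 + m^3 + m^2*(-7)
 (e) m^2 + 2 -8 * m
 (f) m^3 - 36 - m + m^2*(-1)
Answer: f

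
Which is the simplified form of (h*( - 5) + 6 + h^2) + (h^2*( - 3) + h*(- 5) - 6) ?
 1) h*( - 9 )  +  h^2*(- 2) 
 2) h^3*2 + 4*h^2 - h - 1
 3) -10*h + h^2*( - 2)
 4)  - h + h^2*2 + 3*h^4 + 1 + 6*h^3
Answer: 3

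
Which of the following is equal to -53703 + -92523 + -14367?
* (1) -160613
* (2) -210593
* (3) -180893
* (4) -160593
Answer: 4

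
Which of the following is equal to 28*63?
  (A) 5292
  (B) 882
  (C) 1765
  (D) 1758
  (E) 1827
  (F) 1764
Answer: F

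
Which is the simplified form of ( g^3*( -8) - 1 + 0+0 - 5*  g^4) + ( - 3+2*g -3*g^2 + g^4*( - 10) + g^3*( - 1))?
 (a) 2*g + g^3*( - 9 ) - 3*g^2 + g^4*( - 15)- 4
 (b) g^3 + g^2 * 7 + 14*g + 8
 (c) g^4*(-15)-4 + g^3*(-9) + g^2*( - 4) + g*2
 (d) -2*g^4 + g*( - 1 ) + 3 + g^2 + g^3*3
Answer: a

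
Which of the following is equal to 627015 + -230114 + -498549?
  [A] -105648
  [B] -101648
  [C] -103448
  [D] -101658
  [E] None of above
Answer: B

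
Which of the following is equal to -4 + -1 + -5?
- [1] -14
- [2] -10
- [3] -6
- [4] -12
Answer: 2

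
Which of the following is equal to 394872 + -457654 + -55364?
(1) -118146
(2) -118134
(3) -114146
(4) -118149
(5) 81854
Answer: 1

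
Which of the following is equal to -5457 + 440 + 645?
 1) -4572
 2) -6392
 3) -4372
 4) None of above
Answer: 3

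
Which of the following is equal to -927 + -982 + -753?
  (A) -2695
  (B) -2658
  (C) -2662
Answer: C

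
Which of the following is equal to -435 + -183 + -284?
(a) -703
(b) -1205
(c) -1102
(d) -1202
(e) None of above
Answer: e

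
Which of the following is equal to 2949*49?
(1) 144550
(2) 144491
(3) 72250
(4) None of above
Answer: 4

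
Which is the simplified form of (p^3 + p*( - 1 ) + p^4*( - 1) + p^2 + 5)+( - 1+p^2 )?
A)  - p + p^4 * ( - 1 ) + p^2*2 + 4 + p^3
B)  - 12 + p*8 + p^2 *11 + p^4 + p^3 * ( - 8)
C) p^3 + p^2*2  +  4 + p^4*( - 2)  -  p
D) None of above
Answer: A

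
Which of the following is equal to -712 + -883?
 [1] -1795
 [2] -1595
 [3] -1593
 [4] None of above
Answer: 2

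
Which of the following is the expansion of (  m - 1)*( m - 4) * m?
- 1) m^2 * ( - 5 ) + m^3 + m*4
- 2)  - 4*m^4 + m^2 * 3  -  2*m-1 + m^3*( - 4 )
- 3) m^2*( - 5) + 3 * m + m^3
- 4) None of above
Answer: 1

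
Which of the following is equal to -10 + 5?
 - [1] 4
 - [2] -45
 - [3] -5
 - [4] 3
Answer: 3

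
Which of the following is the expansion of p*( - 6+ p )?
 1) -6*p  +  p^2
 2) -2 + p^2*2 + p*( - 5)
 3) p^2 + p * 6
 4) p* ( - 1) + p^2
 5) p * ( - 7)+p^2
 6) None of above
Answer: 1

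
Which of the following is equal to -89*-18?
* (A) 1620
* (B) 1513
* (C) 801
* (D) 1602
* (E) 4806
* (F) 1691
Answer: D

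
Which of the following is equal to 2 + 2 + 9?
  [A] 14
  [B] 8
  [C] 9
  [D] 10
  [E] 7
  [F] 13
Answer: F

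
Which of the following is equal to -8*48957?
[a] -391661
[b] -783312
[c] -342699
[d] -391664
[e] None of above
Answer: e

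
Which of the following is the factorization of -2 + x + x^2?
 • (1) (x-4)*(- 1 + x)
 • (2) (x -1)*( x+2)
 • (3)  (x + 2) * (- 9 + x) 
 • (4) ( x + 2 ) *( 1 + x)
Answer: 2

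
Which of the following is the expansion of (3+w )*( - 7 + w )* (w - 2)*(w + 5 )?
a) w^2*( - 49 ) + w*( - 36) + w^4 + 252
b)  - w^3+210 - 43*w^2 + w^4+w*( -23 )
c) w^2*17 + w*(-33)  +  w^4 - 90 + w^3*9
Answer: b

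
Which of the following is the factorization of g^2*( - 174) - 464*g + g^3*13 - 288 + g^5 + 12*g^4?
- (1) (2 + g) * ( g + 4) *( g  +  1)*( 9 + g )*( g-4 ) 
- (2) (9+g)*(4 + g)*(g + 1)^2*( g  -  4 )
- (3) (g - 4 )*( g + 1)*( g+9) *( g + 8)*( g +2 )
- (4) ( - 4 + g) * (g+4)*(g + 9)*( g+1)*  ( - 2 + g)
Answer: 1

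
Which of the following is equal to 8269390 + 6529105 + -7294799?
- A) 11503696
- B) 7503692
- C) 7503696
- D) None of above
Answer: C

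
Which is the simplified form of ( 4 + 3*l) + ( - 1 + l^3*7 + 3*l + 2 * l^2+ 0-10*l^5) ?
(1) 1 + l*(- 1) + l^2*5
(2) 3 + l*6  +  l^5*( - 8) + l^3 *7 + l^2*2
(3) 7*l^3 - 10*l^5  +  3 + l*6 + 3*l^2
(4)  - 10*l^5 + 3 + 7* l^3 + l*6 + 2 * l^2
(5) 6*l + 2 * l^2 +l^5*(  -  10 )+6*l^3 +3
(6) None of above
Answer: 4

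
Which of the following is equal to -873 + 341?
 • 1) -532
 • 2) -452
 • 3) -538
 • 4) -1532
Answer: 1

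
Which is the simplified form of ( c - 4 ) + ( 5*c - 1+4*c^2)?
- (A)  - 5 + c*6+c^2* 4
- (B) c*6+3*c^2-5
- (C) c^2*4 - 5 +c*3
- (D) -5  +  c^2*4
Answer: A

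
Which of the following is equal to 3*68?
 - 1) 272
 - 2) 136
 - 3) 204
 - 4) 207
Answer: 3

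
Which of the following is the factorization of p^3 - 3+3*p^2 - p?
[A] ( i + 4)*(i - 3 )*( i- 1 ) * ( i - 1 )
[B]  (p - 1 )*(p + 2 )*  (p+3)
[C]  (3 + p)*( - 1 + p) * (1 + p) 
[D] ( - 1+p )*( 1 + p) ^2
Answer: C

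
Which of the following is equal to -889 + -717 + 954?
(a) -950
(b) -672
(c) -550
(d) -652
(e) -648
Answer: d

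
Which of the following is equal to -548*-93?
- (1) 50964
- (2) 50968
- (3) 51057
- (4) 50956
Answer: 1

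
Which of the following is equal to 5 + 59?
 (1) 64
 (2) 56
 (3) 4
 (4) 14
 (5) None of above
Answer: 1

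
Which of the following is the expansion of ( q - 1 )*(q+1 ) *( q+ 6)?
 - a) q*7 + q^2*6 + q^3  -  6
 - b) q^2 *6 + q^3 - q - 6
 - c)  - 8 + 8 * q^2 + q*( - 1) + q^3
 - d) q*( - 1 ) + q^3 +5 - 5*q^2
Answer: b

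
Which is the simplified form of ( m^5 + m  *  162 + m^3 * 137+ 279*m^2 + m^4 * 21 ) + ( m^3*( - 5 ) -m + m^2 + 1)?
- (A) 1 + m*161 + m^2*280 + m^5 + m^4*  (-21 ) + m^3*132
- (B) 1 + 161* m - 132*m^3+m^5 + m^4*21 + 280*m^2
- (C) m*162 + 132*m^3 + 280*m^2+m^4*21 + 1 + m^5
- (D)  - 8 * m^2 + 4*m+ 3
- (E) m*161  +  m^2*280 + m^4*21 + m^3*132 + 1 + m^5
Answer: E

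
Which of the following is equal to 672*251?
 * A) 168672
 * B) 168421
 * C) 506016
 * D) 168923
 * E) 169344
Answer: A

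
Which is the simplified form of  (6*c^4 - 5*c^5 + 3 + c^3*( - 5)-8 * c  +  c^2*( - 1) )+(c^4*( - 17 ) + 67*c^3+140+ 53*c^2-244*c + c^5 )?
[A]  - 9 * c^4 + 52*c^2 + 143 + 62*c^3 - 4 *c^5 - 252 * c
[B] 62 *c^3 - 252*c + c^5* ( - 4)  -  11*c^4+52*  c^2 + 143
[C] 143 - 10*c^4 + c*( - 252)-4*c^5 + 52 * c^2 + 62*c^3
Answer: B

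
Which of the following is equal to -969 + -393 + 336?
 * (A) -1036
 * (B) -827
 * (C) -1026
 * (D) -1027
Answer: C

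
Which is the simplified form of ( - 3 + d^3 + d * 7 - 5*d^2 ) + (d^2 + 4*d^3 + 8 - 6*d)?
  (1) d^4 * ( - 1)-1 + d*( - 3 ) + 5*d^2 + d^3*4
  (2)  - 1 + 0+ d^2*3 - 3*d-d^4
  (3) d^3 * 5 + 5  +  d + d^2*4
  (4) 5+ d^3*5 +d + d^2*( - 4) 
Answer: 4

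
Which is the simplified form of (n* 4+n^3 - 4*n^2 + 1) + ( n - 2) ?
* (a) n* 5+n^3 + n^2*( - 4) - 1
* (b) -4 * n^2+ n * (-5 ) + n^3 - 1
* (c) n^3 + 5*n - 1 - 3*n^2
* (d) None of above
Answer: a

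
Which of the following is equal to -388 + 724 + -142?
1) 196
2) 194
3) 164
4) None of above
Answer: 2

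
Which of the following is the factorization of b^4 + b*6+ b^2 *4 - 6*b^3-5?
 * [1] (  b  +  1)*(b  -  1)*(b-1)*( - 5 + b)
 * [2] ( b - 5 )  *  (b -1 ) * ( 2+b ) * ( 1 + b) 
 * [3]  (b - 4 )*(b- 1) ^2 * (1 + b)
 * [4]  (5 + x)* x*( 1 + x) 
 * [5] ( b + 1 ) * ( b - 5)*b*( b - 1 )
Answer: 1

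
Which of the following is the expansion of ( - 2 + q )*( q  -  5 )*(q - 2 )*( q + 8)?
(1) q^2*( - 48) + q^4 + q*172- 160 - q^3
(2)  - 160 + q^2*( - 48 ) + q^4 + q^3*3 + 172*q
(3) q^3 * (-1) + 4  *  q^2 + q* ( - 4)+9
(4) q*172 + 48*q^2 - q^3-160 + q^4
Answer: 1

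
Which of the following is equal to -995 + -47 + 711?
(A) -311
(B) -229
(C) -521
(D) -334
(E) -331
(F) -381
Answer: E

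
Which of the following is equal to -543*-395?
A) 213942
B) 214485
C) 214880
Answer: B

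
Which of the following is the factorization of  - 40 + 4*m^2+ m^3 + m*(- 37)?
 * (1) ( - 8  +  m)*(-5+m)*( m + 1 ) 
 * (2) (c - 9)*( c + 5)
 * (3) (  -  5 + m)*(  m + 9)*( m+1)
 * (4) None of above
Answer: 4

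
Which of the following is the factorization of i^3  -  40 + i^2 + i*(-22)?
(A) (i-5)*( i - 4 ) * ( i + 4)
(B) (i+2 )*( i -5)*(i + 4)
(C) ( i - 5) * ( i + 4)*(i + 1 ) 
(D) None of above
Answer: B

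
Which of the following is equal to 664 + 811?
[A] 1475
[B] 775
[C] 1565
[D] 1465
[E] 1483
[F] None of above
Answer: A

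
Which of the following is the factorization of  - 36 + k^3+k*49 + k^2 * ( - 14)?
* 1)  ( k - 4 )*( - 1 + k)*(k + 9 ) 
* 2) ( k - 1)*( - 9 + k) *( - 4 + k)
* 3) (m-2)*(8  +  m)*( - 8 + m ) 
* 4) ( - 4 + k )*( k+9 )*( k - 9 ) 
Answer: 2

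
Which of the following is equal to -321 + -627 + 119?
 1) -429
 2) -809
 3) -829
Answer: 3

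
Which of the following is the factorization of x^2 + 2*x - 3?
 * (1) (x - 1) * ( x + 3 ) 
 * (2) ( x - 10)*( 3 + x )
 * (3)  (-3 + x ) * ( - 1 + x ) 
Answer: 1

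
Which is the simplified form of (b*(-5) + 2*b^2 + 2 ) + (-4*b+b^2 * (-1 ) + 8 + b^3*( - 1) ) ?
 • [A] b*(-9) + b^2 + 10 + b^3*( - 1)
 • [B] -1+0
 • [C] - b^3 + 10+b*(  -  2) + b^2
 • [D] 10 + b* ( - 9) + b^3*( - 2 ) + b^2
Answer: A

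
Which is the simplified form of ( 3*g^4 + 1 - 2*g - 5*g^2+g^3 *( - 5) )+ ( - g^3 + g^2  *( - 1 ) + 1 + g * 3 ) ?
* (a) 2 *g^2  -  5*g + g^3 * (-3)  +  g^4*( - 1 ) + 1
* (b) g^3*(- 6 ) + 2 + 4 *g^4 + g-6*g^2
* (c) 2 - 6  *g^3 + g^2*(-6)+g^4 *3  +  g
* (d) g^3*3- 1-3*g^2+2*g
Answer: c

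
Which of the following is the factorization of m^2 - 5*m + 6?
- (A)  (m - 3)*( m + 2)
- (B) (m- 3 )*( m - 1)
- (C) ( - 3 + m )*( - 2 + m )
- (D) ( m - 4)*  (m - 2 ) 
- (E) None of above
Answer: C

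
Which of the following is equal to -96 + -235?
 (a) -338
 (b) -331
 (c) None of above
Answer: b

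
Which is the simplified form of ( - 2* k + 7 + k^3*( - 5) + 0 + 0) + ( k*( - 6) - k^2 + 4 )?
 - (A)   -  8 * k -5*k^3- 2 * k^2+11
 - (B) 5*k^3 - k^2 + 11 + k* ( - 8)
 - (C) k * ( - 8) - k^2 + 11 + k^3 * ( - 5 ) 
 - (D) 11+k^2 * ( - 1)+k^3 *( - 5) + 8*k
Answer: C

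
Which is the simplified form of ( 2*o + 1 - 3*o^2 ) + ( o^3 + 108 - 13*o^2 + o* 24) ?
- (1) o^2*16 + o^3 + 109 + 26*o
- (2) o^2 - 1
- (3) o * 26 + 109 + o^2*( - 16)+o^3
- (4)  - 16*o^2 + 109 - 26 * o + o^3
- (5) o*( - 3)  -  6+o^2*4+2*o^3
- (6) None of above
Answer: 3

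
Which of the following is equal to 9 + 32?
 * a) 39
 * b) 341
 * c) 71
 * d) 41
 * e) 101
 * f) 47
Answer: d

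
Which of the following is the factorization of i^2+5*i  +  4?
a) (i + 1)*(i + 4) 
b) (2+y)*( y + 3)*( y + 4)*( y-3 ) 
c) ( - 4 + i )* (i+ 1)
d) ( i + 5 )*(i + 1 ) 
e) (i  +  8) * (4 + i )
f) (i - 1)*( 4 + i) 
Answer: a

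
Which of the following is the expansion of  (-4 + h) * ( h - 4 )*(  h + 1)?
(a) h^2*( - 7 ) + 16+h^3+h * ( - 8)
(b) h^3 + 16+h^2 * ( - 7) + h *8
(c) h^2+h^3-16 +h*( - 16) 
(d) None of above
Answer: b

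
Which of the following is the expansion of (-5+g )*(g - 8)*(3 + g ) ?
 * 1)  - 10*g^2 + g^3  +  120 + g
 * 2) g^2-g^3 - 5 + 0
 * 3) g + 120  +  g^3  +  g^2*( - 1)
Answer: 1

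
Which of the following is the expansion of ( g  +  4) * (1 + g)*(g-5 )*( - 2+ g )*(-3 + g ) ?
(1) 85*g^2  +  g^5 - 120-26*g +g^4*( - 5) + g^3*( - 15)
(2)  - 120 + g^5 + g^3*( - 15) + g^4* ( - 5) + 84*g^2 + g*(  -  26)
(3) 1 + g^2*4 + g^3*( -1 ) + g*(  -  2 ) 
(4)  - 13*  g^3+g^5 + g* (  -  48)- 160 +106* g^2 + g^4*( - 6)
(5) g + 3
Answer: 1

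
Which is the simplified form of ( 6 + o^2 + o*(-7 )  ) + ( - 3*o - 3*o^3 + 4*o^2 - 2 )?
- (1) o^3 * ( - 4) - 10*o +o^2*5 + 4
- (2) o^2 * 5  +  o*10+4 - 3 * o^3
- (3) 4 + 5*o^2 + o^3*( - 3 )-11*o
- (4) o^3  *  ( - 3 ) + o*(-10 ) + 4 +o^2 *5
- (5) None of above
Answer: 4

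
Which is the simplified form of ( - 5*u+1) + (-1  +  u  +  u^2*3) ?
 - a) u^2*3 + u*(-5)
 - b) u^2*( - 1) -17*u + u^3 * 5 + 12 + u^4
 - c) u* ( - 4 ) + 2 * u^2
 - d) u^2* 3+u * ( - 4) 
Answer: d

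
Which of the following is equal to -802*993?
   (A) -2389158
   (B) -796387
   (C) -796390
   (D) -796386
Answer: D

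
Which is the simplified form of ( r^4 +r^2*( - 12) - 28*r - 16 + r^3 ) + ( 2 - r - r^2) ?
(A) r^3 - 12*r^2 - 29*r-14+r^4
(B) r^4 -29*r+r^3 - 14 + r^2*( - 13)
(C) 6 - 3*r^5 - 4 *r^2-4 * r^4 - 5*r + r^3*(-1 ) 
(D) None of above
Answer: B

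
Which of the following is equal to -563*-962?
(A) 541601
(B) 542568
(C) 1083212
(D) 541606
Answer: D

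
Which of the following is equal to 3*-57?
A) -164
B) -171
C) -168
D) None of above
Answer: B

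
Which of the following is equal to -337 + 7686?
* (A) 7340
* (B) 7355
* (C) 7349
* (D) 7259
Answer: C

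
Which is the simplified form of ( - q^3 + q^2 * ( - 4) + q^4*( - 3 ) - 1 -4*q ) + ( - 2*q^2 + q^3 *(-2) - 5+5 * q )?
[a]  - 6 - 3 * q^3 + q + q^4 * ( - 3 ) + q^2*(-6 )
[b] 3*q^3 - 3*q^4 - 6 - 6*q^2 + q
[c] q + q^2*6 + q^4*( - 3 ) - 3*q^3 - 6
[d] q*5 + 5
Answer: a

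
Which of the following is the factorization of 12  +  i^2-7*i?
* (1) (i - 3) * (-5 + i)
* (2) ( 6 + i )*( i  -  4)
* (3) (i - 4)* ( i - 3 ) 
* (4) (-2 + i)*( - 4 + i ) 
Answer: 3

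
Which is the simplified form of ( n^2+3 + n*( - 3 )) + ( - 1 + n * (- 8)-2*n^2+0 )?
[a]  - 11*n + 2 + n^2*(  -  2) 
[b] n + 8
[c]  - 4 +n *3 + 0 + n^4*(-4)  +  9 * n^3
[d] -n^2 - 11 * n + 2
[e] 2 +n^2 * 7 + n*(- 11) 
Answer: d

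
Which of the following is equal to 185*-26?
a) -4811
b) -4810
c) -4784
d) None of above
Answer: b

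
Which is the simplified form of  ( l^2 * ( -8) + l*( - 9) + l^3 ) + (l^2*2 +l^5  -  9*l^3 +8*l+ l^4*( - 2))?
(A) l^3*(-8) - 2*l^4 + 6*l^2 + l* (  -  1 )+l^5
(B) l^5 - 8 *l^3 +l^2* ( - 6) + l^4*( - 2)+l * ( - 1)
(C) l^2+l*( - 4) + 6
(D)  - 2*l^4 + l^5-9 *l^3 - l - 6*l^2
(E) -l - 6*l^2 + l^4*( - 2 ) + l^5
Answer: B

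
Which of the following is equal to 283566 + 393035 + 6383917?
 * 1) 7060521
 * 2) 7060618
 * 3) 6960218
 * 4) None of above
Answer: 4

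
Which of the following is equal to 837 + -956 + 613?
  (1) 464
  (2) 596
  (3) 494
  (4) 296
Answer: 3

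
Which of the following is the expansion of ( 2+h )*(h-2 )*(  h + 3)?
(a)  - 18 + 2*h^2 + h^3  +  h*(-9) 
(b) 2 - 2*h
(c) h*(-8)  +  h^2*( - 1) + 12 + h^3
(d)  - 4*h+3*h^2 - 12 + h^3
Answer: d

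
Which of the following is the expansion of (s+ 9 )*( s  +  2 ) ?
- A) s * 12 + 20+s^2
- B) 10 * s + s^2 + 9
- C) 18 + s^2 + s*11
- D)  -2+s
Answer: C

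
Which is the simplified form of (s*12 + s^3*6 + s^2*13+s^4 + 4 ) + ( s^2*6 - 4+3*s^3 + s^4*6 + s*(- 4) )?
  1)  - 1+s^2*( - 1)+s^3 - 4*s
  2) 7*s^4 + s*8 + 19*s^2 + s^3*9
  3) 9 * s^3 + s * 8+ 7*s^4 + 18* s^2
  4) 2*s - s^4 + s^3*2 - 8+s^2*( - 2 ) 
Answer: 2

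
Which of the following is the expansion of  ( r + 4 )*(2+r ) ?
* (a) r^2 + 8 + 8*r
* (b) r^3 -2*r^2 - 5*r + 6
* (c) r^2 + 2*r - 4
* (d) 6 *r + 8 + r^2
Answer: d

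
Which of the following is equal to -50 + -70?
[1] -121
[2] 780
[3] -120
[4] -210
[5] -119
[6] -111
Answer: 3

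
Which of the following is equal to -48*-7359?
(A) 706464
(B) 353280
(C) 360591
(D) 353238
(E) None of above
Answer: E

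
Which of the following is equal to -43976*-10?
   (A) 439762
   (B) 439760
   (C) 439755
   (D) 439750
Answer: B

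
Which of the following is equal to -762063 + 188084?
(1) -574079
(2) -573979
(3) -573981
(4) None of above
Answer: 2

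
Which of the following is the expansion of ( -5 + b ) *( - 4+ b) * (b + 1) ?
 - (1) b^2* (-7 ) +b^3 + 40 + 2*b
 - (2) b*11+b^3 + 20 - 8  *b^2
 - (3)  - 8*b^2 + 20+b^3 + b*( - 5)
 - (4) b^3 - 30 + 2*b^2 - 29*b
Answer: 2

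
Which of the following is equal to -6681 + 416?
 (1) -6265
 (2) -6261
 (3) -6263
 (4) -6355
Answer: 1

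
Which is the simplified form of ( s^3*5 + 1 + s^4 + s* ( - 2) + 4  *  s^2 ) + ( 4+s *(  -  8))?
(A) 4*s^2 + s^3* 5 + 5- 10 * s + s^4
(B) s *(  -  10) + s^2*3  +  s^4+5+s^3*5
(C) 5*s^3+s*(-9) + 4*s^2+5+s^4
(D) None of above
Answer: A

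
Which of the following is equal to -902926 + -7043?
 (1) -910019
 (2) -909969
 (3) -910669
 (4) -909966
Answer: 2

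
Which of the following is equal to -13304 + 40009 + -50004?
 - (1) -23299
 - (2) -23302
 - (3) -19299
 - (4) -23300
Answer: 1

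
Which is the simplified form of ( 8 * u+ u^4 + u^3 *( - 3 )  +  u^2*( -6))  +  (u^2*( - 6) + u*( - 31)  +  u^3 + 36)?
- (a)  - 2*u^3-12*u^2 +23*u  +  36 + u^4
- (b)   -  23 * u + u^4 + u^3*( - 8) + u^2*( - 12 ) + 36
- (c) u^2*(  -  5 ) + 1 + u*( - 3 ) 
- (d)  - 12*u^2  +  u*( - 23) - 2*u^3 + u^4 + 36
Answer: d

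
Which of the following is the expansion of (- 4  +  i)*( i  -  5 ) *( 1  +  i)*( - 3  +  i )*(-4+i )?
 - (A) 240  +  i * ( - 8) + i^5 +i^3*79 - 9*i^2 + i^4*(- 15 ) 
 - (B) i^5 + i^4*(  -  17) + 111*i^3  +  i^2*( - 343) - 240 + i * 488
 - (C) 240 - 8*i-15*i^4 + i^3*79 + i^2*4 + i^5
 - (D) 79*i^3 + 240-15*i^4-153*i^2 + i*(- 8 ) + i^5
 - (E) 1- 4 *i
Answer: D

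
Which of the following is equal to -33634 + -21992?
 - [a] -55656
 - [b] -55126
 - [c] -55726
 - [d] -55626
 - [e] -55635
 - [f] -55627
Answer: d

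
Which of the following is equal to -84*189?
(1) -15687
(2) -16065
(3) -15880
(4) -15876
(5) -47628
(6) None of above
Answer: 4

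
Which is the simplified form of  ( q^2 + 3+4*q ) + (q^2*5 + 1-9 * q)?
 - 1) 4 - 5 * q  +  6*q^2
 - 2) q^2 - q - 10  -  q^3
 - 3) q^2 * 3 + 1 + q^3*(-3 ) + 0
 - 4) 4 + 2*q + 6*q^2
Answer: 1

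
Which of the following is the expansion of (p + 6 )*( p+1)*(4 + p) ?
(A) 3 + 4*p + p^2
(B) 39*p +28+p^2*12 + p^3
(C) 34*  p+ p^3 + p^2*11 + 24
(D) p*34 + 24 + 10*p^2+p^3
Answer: C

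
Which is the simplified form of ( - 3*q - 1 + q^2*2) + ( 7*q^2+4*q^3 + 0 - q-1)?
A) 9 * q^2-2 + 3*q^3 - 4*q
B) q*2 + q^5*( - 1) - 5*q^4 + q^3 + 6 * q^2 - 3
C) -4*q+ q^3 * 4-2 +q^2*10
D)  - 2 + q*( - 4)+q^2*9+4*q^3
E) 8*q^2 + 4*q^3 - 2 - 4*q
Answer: D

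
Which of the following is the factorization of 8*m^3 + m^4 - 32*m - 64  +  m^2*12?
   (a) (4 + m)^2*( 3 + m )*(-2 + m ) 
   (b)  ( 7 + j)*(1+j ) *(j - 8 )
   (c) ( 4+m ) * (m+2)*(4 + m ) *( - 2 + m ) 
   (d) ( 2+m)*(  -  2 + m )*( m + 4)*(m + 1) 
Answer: c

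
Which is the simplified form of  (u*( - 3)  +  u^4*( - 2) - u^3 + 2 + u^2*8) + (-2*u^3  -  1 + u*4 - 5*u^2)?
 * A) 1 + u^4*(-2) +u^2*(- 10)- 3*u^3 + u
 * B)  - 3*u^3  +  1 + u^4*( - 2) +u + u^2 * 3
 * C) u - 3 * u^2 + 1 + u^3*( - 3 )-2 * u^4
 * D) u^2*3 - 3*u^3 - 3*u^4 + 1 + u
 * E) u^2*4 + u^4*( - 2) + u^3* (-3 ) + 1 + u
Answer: B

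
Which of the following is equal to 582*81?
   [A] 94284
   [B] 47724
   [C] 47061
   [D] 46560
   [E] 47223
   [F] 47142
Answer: F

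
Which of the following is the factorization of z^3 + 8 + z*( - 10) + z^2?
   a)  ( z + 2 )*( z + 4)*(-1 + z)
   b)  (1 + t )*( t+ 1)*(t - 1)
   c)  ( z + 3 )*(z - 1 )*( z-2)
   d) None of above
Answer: d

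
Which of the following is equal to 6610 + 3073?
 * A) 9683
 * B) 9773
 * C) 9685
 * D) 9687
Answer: A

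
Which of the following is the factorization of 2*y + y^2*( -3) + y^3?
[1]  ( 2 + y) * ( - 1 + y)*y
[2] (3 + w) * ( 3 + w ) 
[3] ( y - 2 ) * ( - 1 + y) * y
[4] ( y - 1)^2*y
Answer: 3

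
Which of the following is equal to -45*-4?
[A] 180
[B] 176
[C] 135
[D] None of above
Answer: A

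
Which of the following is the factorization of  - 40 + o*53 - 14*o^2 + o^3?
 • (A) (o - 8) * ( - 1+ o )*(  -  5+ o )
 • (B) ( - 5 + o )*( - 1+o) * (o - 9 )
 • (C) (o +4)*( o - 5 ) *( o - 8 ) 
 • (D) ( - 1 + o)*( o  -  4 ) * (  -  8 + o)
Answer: A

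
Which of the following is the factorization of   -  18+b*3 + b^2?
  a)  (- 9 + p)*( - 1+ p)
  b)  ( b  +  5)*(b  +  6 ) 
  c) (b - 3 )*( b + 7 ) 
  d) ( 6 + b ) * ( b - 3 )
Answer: d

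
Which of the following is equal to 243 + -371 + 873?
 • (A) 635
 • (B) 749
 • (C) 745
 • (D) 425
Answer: C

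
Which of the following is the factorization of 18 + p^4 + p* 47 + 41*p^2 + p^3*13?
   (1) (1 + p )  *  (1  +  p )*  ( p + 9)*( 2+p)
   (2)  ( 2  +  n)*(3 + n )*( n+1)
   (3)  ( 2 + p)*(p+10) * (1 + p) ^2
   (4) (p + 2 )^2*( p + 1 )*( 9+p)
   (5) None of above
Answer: 1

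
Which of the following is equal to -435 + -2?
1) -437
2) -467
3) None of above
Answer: 1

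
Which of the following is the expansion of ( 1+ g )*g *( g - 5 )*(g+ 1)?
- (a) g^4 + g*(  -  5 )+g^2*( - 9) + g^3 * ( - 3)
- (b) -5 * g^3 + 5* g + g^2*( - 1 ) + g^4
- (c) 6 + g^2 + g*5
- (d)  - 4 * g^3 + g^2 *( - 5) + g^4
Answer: a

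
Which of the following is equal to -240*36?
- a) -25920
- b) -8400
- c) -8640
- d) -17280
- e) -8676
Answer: c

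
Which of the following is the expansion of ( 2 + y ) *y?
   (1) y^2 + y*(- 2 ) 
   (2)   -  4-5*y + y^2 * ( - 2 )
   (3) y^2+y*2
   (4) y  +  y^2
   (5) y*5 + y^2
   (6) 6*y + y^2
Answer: 3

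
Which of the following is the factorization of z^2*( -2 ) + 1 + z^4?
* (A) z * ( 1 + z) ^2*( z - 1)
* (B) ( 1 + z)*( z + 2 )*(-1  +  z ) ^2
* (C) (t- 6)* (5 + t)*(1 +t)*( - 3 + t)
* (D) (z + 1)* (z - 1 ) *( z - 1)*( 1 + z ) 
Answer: D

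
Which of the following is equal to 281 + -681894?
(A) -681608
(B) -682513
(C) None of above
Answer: C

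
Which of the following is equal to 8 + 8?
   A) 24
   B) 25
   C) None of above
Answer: C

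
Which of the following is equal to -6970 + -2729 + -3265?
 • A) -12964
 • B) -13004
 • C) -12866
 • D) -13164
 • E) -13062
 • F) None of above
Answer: A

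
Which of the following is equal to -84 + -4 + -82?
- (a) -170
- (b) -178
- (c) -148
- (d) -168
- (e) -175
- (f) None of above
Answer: a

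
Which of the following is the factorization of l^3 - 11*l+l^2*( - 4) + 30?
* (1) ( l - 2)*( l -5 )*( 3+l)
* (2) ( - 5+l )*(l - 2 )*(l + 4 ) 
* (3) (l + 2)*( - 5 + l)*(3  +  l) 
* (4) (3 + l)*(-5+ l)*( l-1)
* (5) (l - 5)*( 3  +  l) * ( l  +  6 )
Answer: 1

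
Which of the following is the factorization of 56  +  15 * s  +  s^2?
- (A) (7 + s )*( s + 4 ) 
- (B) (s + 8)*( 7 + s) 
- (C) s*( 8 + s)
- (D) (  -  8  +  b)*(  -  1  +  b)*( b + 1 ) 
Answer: B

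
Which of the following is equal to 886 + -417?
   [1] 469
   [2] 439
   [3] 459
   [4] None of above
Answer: 1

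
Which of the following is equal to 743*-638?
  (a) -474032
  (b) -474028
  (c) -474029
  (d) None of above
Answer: d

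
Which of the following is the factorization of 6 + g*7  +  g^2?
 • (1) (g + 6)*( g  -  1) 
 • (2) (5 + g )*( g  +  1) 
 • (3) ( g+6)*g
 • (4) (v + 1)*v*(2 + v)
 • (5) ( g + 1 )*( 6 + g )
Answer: 5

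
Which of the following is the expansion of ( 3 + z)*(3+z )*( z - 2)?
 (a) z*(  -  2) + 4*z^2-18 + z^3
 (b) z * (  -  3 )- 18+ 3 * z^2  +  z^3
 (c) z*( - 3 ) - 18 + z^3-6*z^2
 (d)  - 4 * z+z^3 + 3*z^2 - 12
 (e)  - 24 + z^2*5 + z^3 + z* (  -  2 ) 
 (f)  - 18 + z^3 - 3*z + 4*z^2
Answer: f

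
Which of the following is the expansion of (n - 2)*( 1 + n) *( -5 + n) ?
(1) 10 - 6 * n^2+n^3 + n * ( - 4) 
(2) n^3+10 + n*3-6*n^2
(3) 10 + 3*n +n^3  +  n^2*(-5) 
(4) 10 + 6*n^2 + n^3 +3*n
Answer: 2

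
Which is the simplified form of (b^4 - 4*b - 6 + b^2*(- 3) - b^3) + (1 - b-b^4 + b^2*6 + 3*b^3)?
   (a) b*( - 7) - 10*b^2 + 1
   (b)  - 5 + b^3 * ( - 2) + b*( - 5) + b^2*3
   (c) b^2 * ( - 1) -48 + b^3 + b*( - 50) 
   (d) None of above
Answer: d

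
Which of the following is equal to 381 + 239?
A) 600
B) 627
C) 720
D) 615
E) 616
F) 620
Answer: F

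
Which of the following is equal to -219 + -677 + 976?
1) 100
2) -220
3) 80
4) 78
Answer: 3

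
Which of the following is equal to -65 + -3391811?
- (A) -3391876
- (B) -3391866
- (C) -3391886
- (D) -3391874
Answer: A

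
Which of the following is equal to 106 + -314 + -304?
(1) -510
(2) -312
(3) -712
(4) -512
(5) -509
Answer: 4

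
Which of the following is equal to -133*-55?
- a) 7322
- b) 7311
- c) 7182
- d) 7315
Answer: d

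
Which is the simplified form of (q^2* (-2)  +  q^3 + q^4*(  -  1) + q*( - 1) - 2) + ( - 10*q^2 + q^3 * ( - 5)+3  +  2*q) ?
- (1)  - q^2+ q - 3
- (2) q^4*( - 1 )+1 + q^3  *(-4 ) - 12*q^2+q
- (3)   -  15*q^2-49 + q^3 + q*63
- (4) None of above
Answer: 2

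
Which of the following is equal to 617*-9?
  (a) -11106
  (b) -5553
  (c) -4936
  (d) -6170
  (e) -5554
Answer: b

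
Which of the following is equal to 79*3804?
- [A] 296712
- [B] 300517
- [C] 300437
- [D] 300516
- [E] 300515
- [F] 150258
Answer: D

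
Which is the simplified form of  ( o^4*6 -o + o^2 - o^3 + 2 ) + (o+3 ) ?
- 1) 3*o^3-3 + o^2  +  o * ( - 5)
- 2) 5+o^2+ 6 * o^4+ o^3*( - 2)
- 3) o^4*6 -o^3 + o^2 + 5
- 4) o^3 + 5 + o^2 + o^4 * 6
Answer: 3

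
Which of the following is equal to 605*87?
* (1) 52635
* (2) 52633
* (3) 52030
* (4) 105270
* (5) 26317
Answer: 1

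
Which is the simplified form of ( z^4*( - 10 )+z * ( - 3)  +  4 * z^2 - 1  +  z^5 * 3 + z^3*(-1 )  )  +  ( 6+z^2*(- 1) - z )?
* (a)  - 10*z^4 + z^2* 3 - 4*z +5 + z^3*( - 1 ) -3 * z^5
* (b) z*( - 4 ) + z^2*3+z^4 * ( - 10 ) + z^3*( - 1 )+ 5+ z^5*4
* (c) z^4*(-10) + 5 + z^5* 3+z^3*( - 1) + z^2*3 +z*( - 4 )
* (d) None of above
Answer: c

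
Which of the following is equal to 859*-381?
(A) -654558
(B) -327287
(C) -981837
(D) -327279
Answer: D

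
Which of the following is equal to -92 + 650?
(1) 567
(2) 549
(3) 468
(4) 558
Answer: 4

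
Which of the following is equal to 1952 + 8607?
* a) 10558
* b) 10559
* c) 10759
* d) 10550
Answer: b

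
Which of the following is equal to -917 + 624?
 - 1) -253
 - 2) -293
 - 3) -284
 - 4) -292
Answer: 2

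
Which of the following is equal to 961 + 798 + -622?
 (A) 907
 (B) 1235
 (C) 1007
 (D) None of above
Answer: D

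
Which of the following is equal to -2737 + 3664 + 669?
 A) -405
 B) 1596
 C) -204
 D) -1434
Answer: B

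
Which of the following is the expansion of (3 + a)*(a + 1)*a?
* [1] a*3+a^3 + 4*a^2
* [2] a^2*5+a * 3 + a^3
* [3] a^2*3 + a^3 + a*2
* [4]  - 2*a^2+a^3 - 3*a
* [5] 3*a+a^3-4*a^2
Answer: 1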